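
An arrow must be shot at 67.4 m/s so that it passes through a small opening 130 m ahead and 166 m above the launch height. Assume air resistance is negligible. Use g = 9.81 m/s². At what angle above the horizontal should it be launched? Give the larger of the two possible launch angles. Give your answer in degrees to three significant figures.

79.1°

Trajectory: y = x tanθ − g x² (1 + tan²θ)/(2v₀²). With x = 130, y = 166, v₀ = 67.4, g = 9.81:
18.25 tan²θ − 130 tanθ + (184.2) = 0.
tanθ = [130 ± √(130² − 4 × 18.25 × (184.2))] / (2 × 18.25) = (130 ± 58.75) / 36.50, giving tanθ = 1.952 or 5.172.
θ = 62.88° or 79.06°; the larger is 79.06°.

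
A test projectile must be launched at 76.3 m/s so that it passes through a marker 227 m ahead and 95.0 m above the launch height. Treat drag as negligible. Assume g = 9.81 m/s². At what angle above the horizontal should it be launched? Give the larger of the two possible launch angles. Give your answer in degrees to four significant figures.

77.54°

Trajectory: y = x tanθ − g x² (1 + tan²θ)/(2v₀²). With x = 227, y = 95.0, v₀ = 76.3, g = 9.81:
43.42 tan²θ − 227 tanθ + (138.4) = 0.
tanθ = [227 ± √(227² − 4 × 43.42 × (138.4))] / (2 × 43.42) = (227 ± 165.8) / 86.83, giving tanθ = 0.7048 or 4.524.
θ = 35.17° or 77.54°; the larger is 77.54°.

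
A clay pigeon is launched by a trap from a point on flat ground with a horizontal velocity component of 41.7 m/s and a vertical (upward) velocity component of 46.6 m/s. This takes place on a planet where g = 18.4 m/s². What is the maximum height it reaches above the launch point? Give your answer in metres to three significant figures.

Peak height H = v_y0² / (2g) = 2171.6 / 36.80 = 59.01 m.

59.0 m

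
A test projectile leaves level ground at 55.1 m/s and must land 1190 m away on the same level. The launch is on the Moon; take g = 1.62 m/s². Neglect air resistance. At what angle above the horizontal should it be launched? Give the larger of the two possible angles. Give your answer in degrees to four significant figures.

70.29°

Level-ground range R = v₀² sin(2θ)/g ⇒ sin(2θ) = gR/v₀² = 1.62 × 1190 / 55.1² = 0.6350.
2θ = 39.42° or 180° − 39.42° = 140.6°, so θ = 19.71° or 70.29°.
The larger angle is 70.29°.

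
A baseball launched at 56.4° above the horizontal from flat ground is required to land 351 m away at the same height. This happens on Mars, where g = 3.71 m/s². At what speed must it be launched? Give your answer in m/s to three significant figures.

37.6 m/s

On level ground R = v₀² sin 2θ / g ⇒ v₀ = √(gR / sin 2θ).
v₀ = √(3.71 × 351 / sin 112.8°) = √(1302 / 0.9219) = √1412.6 = 37.58 m/s.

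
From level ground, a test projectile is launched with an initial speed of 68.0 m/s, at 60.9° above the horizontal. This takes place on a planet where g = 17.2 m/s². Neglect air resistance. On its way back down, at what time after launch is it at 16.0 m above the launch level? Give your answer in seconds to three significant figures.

Horizontal component vₓ = 68.00 cos 60.9° = 33.07 m/s; vertical v_y0 = 68.00 sin 60.9° = 59.42 m/s.
Set y = v_y0 t − ½ g t² = 16.0: 8.600 t² − 59.42 t + 16.0 = 0.
Quadratic formula: t = (59.42 ± √2979.9) / 17.2 = (59.42 ± 54.59) / 17.2 → t = 0.2807 s or 6.628 s.
The descending-branch root is 6.628 s.

6.63 s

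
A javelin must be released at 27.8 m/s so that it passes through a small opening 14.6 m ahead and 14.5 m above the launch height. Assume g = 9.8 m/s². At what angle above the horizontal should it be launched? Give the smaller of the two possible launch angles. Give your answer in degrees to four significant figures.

Trajectory: y = x tanθ − g x² (1 + tan²θ)/(2v₀²). With x = 14.6, y = 14.5, v₀ = 27.8, g = 9.80:
1.351 tan²θ − 14.6 tanθ + (15.85) = 0.
tanθ = [14.6 ± √(14.6² − 4 × 1.351 × (15.85))] / (2 × 1.351) = (14.6 ± 11.29) / 2.703, giving tanθ = 1.225 or 9.578.
θ = 50.76° or 84.04°; the smaller is 50.76°.

50.76°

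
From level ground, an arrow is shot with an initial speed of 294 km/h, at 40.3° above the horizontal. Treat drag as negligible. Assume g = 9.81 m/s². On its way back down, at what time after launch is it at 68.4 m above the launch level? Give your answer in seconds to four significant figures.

9.263 s

Convert: 294 km/h = 294/3.6 = 81.67 m/s.
Components: vₓ = 81.67 cos 40.3° = 62.28 m/s, v_y0 = 81.67 sin 40.3° = 52.82 m/s.
Set y = v_y0 t − ½ g t² = 68.4: 4.905 t² − 52.82 t + 68.4 = 0.
t = [52.82 ± √(52.82² − 2·9.81·68.4)] / 9.81 = (52.82 ± 38.05) / 9.81, so t = 1.505 s or t = 9.263 s.
The descending-branch root is 9.263 s.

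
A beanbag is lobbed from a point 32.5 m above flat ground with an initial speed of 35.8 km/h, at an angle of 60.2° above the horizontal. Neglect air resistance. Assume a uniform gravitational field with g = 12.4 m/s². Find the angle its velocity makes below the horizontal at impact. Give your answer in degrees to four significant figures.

Convert: 35.8 km/h = 35.8/3.6 = 9.944 m/s.
vₓ = 9.944 cos 60.2° = 4.942 m/s; v_y0 = 9.944 sin 60.2° = 8.629 m/s.
The projectile lands when y = 32.5 + (8.629) t − ½·12.4·t² = 0. Positive root: t = (8.629 + √(8.629² + 2·12.4·32.5)) / 12.4 = (8.629 + 29.67) / 12.4 = 3.089 s.
At impact: v_y = v_y0 − g t = −29.67 m/s; vₓ = 4.942 m/s.
Angle below horizontal: arctan(|v_y|/vₓ) = arctan(29.67/4.942) = 80.54°.

80.54°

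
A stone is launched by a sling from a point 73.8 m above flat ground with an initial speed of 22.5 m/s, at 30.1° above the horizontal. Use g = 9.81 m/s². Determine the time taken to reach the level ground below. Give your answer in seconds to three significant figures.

5.20 s

Resolve: vₓ = 22.50 cos 30.1° = 19.47 m/s and v_y0 = 22.50 sin 30.1° = 11.28 m/s.
With up positive and y = 0 at the ground: y(t) = 73.8 + (11.28) t − 4.905 t². Setting y = 0 and taking the positive root: t = [11.28 + √(11.28² + 2·9.81·73.8)] / 9.81 = (11.28 + 39.69) / 9.81 = 5.196 s.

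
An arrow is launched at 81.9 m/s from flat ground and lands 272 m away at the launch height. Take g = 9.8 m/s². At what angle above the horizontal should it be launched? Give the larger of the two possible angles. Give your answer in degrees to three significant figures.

R = v₀² sin 2θ / g gives sin 2θ = gR/v₀² = 9.80·272/81.9² = 0.3974.
2θ = 23.42° or 180° − 23.42° = 156.6°, so θ = 11.71° or 78.29°.
The larger angle is 78.29°.

78.3°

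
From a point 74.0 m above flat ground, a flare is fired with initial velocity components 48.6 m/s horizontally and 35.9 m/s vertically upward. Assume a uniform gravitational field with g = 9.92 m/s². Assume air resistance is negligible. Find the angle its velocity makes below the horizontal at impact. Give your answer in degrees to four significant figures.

47.21°

Vertical motion (up positive, ground at y = 0): 4.960 t² − (35.90) t − 74.0 = 0, so t = (35.90 + √(35.90² + 2·9.92·74.0)) / 9.92 = (35.90 + 52.51) / 9.92 = 8.912 s.
At impact: v_y = v_y0 − g t = −52.51 m/s; vₓ = 48.60 m/s.
Angle below horizontal: arctan(|v_y|/vₓ) = arctan(52.51/48.60) = 47.21°.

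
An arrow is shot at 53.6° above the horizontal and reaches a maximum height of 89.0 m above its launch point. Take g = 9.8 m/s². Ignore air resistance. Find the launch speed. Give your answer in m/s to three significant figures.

51.9 m/s

At the peak v_y = 0, so v_y0 = √(2gH) = √(2 × 9.80 × 89.0) = 41.77 m/s.
v_y0 = v₀ sin θ ⇒ v₀ = 41.77 / sin 53.6° = 51.89 m/s.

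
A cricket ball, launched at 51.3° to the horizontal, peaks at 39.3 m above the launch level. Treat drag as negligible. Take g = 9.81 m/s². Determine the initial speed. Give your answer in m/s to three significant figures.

35.6 m/s

At the peak v_y = 0, so v_y0 = √(2gH) = √(2 × 9.81 × 39.3) = 27.77 m/s.
v_y0 = v₀ sin θ ⇒ v₀ = 27.77 / sin 51.3° = 35.58 m/s.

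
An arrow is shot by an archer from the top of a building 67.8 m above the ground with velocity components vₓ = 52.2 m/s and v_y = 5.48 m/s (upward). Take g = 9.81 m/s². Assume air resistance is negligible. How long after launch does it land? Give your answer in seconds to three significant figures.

4.32 s

With up positive and y = 0 at the ground: y(t) = 67.8 + (5.480) t − 4.905 t². Setting y = 0 and taking the positive root: t = [5.480 + √(5.480² + 2·9.81·67.8)] / 9.81 = (5.480 + 36.88) / 9.81 = 4.318 s.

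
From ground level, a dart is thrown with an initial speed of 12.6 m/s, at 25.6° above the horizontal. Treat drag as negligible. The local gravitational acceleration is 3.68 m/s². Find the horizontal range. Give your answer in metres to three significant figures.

33.6 m

Resolve: vₓ = 12.60 cos 25.6° = 11.36 m/s and v_y0 = 12.60 sin 25.6° = 5.444 m/s.
Time aloft: T = 2 v_y0 / g = 2 × 5.444 / 3.68 = 2.959 s.
Horizontal distance R = vₓ T = 11.36 × 2.959 = 33.62 m.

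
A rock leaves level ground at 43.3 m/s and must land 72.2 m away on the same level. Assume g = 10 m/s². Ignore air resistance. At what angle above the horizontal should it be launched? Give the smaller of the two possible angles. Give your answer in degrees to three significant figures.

11.3°

Level-ground range R = v₀² sin(2θ)/g ⇒ sin(2θ) = gR/v₀² = 10.0 × 72.2 / 43.3² = 0.3851.
2θ = 22.65° or 180° − 22.65° = 157.4°, so θ = 11.32° or 78.68°.
The smaller angle is 11.32°.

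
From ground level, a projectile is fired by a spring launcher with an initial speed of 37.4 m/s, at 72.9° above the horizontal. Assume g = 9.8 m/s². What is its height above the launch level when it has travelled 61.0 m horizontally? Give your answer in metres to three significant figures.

Resolve: vₓ = 37.40 cos 72.9° = 11.00 m/s and v_y0 = 37.40 sin 72.9° = 35.75 m/s.
At x = 61.0 m, t = x/vₓ = 61.0/11.00 = 5.547 s.
Height: y = v_y0 t − ½ g t² = 35.75 × 5.547 − 4.900 × 5.547² = 198.3 − 150.8 = 47.52 m.

47.5 m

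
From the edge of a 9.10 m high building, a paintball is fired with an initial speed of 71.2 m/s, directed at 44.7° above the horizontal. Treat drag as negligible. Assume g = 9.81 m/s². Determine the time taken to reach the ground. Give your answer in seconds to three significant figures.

Components: vₓ = 71.20 cos 44.7° = 50.61 m/s, v_y0 = 71.20 sin 44.7° = 50.08 m/s.
Vertical motion (up positive, ground at y = 0): 4.905 t² − (50.08) t − 9.10 = 0, so t = (50.08 + √(50.08² + 2·9.81·9.10)) / 9.81 = (50.08 + 51.83) / 9.81 = 10.39 s.

10.4 s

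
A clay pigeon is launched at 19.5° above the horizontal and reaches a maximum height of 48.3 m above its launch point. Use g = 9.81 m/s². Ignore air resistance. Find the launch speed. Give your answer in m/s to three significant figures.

92.2 m/s

At the peak v_y = 0, so v_y0 = √(2gH) = √(2 × 9.81 × 48.3) = 30.78 m/s.
v_y0 = v₀ sin θ ⇒ v₀ = 30.78 / sin 19.5° = 92.22 m/s.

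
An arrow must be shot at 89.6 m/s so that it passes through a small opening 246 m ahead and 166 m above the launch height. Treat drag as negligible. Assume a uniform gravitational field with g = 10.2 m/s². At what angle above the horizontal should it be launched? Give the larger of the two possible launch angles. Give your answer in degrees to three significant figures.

Trajectory: y = x tanθ − g x² (1 + tan²θ)/(2v₀²). With x = 246, y = 166, v₀ = 89.6, g = 10.2:
38.44 tan²θ − 246 tanθ + (204.4) = 0.
tanθ = [246 ± √(246² − 4 × 38.44 × (204.4))] / (2 × 38.44) = (246 ± 170.5) / 76.89, giving tanθ = 0.9817 or 5.417.
θ = 44.47° or 79.54°; the larger is 79.54°.

79.5°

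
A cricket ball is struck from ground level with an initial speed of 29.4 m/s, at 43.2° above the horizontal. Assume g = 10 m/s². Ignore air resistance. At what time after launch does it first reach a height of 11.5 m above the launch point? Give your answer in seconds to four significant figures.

vₓ = 29.40 cos 43.2° = 21.43 m/s; v_y0 = 29.40 sin 43.2° = 20.13 m/s.
Set y = v_y0 t − ½ g t² = 11.5: 5.000 t² − 20.13 t + 11.5 = 0.
t = [20.13 ± √(20.13² − 2·10.0·11.5)] / 10.0 = (20.13 ± 13.23) / 10.0, so t = 0.6895 s or t = 3.336 s.
The first (ascending) time is 0.6895 s.

0.6895 s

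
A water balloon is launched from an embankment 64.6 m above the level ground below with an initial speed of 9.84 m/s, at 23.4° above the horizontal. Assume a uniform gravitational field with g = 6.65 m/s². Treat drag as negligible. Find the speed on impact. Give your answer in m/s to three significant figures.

Components: vₓ = 9.840 cos 23.4° = 9.031 m/s, v_y0 = 9.840 sin 23.4° = 3.908 m/s.
With up positive and y = 0 at the ground: y(t) = 64.6 + (3.908) t − 3.325 t². Setting y = 0 and taking the positive root: t = [3.908 + √(3.908² + 2·6.65·64.6)] / 6.65 = (3.908 + 29.57) / 6.65 = 5.034 s.
Vertical velocity at impact: v_y = v_y0 − g t = 3.908 − 6.65 × 5.034 = −29.57 m/s.
Speed: |v| = √(vₓ² + v_y²) = √(9.031² + 29.57²) = 30.92 m/s.

30.9 m/s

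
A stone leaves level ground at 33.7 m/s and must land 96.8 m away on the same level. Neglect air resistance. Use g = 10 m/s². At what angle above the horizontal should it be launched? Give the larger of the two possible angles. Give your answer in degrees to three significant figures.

Level-ground range R = v₀² sin(2θ)/g ⇒ sin(2θ) = gR/v₀² = 10.0 × 96.8 / 33.7² = 0.8523.
2θ = 58.47° or 180° − 58.47° = 121.5°, so θ = 29.23° or 60.77°.
The larger angle is 60.77°.

60.8°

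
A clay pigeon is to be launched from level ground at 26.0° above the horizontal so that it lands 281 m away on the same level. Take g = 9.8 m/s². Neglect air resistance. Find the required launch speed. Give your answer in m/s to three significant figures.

From R = (v₀² / g) sin 2θ: v₀ = √(gR / sin 2θ).
v₀ = √(9.80 × 281 / sin 52.00°) = √(2754 / 0.7880) = √3494.6 = 59.12 m/s.

59.1 m/s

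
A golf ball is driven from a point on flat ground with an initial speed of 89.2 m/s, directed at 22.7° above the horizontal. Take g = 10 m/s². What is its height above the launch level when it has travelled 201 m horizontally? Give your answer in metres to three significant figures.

Components: vₓ = 89.20 cos 22.7° = 82.29 m/s, v_y0 = 89.20 sin 22.7° = 34.42 m/s.
At x = 201 m, t = x/vₓ = 201/82.29 = 2.443 s.
Height: y = v_y0 t − ½ g t² = 34.42 × 2.443 − 5.000 × 2.443² = 84.08 − 29.83 = 54.25 m.

54.2 m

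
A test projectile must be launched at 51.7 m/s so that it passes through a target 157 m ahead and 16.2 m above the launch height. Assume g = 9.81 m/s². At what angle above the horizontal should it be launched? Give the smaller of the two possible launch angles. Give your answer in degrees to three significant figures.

24.2°

Trajectory: y = x tanθ − g x² (1 + tan²θ)/(2v₀²). With x = 157, y = 16.2, v₀ = 51.7, g = 9.81:
45.23 tan²θ − 157 tanθ + (61.43) = 0.
tanθ = [157 ± √(157² − 4 × 45.23 × (61.43))] / (2 × 45.23) = (157 ± 116.3) / 90.47, giving tanθ = 0.4495 or 3.021.
θ = 24.20° or 71.69°; the smaller is 24.20°.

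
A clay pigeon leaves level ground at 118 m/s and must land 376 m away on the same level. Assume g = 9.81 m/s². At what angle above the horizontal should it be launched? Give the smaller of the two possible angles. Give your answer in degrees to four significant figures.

R = v₀² sin 2θ / g gives sin 2θ = gR/v₀² = 9.81·376/118² = 0.2649.
2θ = 15.36° or 180° − 15.36° = 164.6°, so θ = 7.681° or 82.32°.
The smaller angle is 7.681°.

7.681°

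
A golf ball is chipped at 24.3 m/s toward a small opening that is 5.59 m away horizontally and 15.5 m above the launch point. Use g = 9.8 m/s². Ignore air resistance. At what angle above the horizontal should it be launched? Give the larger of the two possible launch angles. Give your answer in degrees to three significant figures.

Trajectory: y = x tanθ − g x² (1 + tan²θ)/(2v₀²). With x = 5.59, y = 15.5, v₀ = 24.3, g = 9.80:
0.2593 tan²θ − 5.59 tanθ + (15.76) = 0.
tanθ = [5.59 ± √(5.59² − 4 × 0.2593 × (15.76))] / (2 × 0.2593) = (5.59 ± 3.860) / 0.5186, giving tanθ = 3.335 or 18.22.
θ = 73.31° or 86.86°; the larger is 86.86°.

86.9°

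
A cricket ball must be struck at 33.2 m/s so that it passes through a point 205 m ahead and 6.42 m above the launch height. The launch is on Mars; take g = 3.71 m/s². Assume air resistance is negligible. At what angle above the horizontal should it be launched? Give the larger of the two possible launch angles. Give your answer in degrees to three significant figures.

67.8°

Trajectory: y = x tanθ − g x² (1 + tan²θ)/(2v₀²). With x = 205, y = 6.42, v₀ = 33.2, g = 3.71:
70.73 tan²θ − 205 tanθ + (77.15) = 0.
tanθ = [205 ± √(205² − 4 × 70.73 × (77.15))] / (2 × 70.73) = (205 ± 142.1) / 141.5, giving tanθ = 0.4445 or 2.454.
θ = 23.96° or 67.83°; the larger is 67.83°.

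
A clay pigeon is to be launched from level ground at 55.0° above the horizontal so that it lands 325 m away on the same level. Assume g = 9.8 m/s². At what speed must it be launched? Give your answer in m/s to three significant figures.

58.2 m/s

On level ground R = v₀² sin 2θ / g ⇒ v₀ = √(gR / sin 2θ).
v₀ = √(9.80 × 325 / sin 110.0°) = √(3185 / 0.9397) = √3389.4 = 58.22 m/s.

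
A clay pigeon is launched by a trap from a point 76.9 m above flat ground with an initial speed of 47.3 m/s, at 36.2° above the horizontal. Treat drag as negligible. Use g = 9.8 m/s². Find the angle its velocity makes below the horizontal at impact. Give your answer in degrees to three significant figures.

51.4°

Resolve: vₓ = 47.30 cos 36.2° = 38.17 m/s and v_y0 = 47.30 sin 36.2° = 27.94 m/s.
With up positive and y = 0 at the ground: y(t) = 76.9 + (27.94) t − 4.900 t². Setting y = 0 and taking the positive root: t = [27.94 + √(27.94² + 2·9.80·76.9)] / 9.80 = (27.94 + 47.83) / 9.80 = 7.731 s.
At impact: v_y = v_y0 − g t = −47.83 m/s; vₓ = 38.17 m/s.
Angle below horizontal: arctan(|v_y|/vₓ) = arctan(47.83/38.17) = 51.41°.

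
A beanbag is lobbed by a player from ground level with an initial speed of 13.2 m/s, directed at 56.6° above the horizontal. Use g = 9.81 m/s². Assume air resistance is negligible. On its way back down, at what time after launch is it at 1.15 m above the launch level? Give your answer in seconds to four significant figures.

2.137 s

Resolve: vₓ = 13.20 cos 56.6° = 7.266 m/s and v_y0 = 13.20 sin 56.6° = 11.02 m/s.
Height y(t) = 11.02 t − 4.905 t² = 1.15 gives 4.905 t² − 11.02 t + 1.15 = 0.
Quadratic formula: t = (11.02 ± √98.877) / 9.81 = (11.02 ± 9.944) / 9.81 → t = 0.1097 s or 2.137 s.
The descending-branch root is 2.137 s.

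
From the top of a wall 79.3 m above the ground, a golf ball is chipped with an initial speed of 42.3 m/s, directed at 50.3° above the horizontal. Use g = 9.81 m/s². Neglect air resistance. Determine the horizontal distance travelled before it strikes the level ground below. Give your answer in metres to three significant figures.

230 m

Horizontal component vₓ = 42.30 cos 50.3° = 27.02 m/s; vertical v_y0 = 42.30 sin 50.3° = 32.55 m/s.
Vertical motion (up positive, ground at y = 0): 4.905 t² − (32.55) t − 79.3 = 0, so t = (32.55 + √(32.55² + 2·9.81·79.3)) / 9.81 = (32.55 + 51.14) / 9.81 = 8.530 s.
Horizontal distance: R = vₓ t = 27.02 × 8.530 = 230.5 m.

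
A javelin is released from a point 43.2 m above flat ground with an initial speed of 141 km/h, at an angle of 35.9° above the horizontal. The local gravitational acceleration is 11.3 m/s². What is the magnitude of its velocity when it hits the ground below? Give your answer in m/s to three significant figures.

50.1 m/s

Convert: 141 km/h = 141/3.6 = 39.17 m/s.
Resolve: vₓ = 39.17 cos 35.9° = 31.73 m/s and v_y0 = 39.17 sin 35.9° = 22.97 m/s.
With up positive and y = 0 at the ground: y(t) = 43.2 + (22.97) t − 5.650 t². Setting y = 0 and taking the positive root: t = [22.97 + √(22.97² + 2·11.3·43.2)] / 11.3 = (22.97 + 38.78) / 11.3 = 5.464 s.
Vertical velocity at impact: v_y = v_y0 − g t = 22.97 − 11.3 × 5.464 = −38.78 m/s.
Speed: |v| = √(vₓ² + v_y²) = √(31.73² + 38.78²) = 50.10 m/s.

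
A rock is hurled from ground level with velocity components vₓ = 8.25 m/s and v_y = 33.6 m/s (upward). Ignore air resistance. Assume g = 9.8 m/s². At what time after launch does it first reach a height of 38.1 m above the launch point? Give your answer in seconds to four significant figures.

1.434 s

Require v_y0 t − ½ g t² = 38.1, i.e. 4.900 t² − 33.60 t + 38.1 = 0.
Quadratic formula: t = (33.60 ± √382.20) / 9.80 = (33.60 ± 19.55) / 9.80 → t = 1.434 s or 5.423 s.
The first (ascending) time is 1.434 s.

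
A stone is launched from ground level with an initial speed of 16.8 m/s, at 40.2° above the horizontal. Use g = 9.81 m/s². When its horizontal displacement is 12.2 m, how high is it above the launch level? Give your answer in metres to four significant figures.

5.876 m

Resolve: vₓ = 16.80 cos 40.2° = 12.83 m/s and v_y0 = 16.80 sin 40.2° = 10.84 m/s.
Time to reach x = 12.2 m: t = x/vₓ = 12.2/12.83 = 0.9508 s.
Height: y = v_y0 t − ½ g t² = 10.84 × 0.9508 − 4.905 × 0.9508² = 10.31 − 4.434 = 5.876 m.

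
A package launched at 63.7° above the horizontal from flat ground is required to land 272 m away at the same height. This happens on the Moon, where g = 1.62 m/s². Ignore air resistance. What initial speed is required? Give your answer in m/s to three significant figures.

Level-ground range: R = v₀² sin(2θ)/g, so v₀ = √(gR / sin 2θ).
v₀ = √(1.62 × 272 / sin 127.4°) = √(440.6 / 0.7944) = √554.67 = 23.55 m/s.

23.6 m/s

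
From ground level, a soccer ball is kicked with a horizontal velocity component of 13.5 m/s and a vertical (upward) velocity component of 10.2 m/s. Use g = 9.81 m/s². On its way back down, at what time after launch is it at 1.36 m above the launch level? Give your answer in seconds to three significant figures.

Require v_y0 t − ½ g t² = 1.36, i.e. 4.905 t² − 10.20 t + 1.36 = 0.
Quadratic formula: t = (10.20 ± √77.357) / 9.81 = (10.20 ± 8.795) / 9.81 → t = 0.1432 s or 1.936 s.
The descending-branch root is 1.936 s.

1.94 s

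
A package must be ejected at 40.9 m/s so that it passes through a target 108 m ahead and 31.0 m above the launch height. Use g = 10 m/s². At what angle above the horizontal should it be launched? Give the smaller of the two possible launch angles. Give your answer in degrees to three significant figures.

39.9°

Trajectory: y = x tanθ − g x² (1 + tan²θ)/(2v₀²). With x = 108, y = 31.0, v₀ = 40.9, g = 10.0:
34.86 tan²θ − 108 tanθ + (65.86) = 0.
tanθ = [108 ± √(108² − 4 × 34.86 × (65.86))] / (2 × 34.86) = (108 ± 49.79) / 69.73, giving tanθ = 0.8348 or 2.263.
θ = 39.86° or 66.16°; the smaller is 39.86°.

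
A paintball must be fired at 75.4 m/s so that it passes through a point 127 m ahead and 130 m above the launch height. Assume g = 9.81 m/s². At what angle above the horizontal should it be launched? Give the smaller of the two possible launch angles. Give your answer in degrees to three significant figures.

Trajectory: y = x tanθ − g x² (1 + tan²θ)/(2v₀²). With x = 127, y = 130, v₀ = 75.4, g = 9.81:
13.92 tan²θ − 127 tanθ + (143.9) = 0.
tanθ = [127 ± √(127² − 4 × 13.92 × (143.9))] / (2 × 13.92) = (127 ± 90.10) / 27.83, giving tanθ = 1.326 or 7.801.
θ = 52.97° or 82.69°; the smaller is 52.97°.

53.0°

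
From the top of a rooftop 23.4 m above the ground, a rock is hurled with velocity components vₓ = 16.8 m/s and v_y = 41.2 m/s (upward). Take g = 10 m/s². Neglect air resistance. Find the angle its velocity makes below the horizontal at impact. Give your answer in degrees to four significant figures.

70.15°

Vertical motion (up positive, ground at y = 0): 5.000 t² − (41.20) t − 23.4 = 0, so t = (41.20 + √(41.20² + 2·10.0·23.4)) / 10.0 = (41.20 + 46.53) / 10.0 = 8.773 s.
At impact: v_y = v_y0 − g t = −46.53 m/s; vₓ = 16.80 m/s.
Angle below horizontal: arctan(|v_y|/vₓ) = arctan(46.53/16.80) = 70.15°.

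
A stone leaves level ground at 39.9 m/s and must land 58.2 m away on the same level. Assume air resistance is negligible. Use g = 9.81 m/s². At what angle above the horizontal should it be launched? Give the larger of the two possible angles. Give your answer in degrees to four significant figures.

79.49°

Level-ground range R = v₀² sin(2θ)/g ⇒ sin(2θ) = gR/v₀² = 9.81 × 58.2 / 39.9² = 0.3586.
2θ = 21.02° or 180° − 21.02° = 159.0°, so θ = 10.51° or 79.49°.
The larger angle is 79.49°.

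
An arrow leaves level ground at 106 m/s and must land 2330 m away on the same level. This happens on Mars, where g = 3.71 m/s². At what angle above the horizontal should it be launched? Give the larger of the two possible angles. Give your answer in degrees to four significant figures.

64.85°

From R = (v₀²/g) sin 2θ: sin 2θ = 3.71 × 2330 / 11236 = 0.7693.
2θ = 50.29° or 180° − 50.29° = 129.7°, so θ = 25.15° or 64.85°.
The larger angle is 64.85°.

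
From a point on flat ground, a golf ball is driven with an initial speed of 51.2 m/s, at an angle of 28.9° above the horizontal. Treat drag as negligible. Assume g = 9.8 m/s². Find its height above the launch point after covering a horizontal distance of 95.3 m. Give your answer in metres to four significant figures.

Horizontal component vₓ = 51.20 cos 28.9° = 44.82 m/s; vertical v_y0 = 51.20 sin 28.9° = 24.74 m/s.
x = vₓ t ⇒ t = 95.3/44.82 = 2.126 s.
Height: y = v_y0 t − ½ g t² = 24.74 × 2.126 − 4.900 × 2.126² = 52.61 − 22.15 = 30.46 m.

30.46 m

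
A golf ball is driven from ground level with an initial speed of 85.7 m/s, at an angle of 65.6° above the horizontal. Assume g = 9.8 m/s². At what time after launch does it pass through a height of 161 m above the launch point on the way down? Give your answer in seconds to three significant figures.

13.5 s

Components: vₓ = 85.70 cos 65.6° = 35.40 m/s, v_y0 = 85.70 sin 65.6° = 78.05 m/s.
Require v_y0 t − ½ g t² = 161, i.e. 4.900 t² − 78.05 t + 161 = 0.
Quadratic formula: t = (78.05 ± √2935.5) / 9.80 = (78.05 ± 54.18) / 9.80 → t = 2.435 s or 13.49 s.
The descending-branch root is 13.49 s.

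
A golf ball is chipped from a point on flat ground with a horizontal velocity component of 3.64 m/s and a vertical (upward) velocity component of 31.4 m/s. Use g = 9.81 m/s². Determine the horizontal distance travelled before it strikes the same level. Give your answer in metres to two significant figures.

Flight time T = 2 v_y0 / g = 6.402 s.
Range: R = vₓ T = 3.640 × 6.402 = 23.30 m.

23 m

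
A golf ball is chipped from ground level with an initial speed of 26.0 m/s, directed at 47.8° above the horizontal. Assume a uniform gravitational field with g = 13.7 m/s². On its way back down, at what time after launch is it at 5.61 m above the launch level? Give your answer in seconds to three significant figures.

2.48 s

Resolve: vₓ = 26.00 cos 47.8° = 17.46 m/s and v_y0 = 26.00 sin 47.8° = 19.26 m/s.
Height y(t) = 19.26 t − 6.850 t² = 5.61 gives 6.850 t² − 19.26 t + 5.61 = 0.
Quadratic formula: t = (19.26 ± √217.27) / 13.7 = (19.26 ± 14.74) / 13.7 → t = 0.3300 s or 2.482 s.
The descending-branch root is 2.482 s.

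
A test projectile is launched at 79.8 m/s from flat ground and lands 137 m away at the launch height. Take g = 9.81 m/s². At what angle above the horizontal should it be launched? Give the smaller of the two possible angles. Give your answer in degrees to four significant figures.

Level-ground range R = v₀² sin(2θ)/g ⇒ sin(2θ) = gR/v₀² = 9.81 × 137 / 79.8² = 0.2110.
2θ = 12.18° or 180° − 12.18° = 167.8°, so θ = 6.092° or 83.91°.
The smaller angle is 6.092°.

6.092°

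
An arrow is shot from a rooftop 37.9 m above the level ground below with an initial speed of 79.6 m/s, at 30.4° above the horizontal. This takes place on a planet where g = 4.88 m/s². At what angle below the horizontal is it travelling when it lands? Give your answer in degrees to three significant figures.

Horizontal component vₓ = 79.60 cos 30.4° = 68.66 m/s; vertical v_y0 = 79.60 sin 30.4° = 40.28 m/s.
Vertical motion (up positive, ground at y = 0): 2.440 t² − (40.28) t − 37.9 = 0, so t = (40.28 + √(40.28² + 2·4.88·37.9)) / 4.88 = (40.28 + 44.64) / 4.88 = 17.40 s.
At impact: v_y = v_y0 − g t = −44.64 m/s; vₓ = 68.66 m/s.
Angle below horizontal: arctan(|v_y|/vₓ) = arctan(44.64/68.66) = 33.03°.

33.0°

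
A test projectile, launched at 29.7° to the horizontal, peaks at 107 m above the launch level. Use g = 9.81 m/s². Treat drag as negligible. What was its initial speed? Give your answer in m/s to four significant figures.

92.48 m/s

At the peak v_y = 0, so v_y0 = √(2gH) = √(2 × 9.81 × 107) = 45.82 m/s.
v_y0 = v₀ sin θ ⇒ v₀ = 45.82 / sin 29.7° = 92.48 m/s.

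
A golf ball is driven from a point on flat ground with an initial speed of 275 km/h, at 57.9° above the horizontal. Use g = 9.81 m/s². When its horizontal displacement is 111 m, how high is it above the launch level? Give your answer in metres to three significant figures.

140 m

Convert: 275 km/h = 275/3.6 = 76.39 m/s.
Horizontal component vₓ = 76.39 cos 57.9° = 40.59 m/s; vertical v_y0 = 76.39 sin 57.9° = 64.71 m/s.
x = vₓ t ⇒ t = 111/40.59 = 2.734 s.
Height: y = v_y0 t − ½ g t² = 64.71 × 2.734 − 4.905 × 2.734² = 176.9 − 36.68 = 140.3 m.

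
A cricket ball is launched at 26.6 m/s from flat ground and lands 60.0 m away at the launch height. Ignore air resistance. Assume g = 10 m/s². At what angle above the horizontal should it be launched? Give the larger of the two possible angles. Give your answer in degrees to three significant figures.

61.0°

From R = (v₀²/g) sin 2θ: sin 2θ = 10.0 × 60.0 / 707.56 = 0.8480.
2θ = 57.99° or 180° − 57.99° = 122.0°, so θ = 29.00° or 61.00°.
The larger angle is 61.00°.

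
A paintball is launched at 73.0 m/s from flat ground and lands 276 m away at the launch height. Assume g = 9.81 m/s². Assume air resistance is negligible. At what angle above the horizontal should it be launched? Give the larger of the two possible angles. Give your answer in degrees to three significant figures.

R = v₀² sin 2θ / g gives sin 2θ = gR/v₀² = 9.81·276/73.0² = 0.5081.
2θ = 30.54° or 180° − 30.54° = 149.5°, so θ = 15.27° or 74.73°.
The larger angle is 74.73°.

74.7°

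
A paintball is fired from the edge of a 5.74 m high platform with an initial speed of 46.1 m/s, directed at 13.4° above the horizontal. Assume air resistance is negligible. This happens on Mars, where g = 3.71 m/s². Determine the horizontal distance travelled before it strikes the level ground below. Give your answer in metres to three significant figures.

280 m

Components: vₓ = 46.10 cos 13.4° = 44.84 m/s, v_y0 = 46.10 sin 13.4° = 10.68 m/s.
Vertical motion (up positive, ground at y = 0): 1.855 t² − (10.68) t − 5.74 = 0, so t = (10.68 + √(10.68² + 2·3.71·5.74)) / 3.71 = (10.68 + 12.52) / 3.71 = 6.254 s.
Horizontal distance: R = vₓ t = 44.84 × 6.254 = 280.5 m.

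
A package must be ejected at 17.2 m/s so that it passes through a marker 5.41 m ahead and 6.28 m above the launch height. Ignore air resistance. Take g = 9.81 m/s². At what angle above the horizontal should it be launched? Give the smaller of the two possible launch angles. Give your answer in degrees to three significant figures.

Trajectory: y = x tanθ − g x² (1 + tan²θ)/(2v₀²). With x = 5.41, y = 6.28, v₀ = 17.2, g = 9.81:
0.4853 tan²θ − 5.41 tanθ + (6.765) = 0.
tanθ = [5.41 ± √(5.41² − 4 × 0.4853 × (6.765))] / (2 × 0.4853) = (5.41 ± 4.017) / 0.9705, giving tanθ = 1.435 or 9.713.
θ = 55.13° or 84.12°; the smaller is 55.13°.

55.1°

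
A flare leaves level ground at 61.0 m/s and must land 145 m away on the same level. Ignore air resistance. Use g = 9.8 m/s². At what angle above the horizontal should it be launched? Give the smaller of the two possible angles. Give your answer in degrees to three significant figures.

11.2°

Level-ground range R = v₀² sin(2θ)/g ⇒ sin(2θ) = gR/v₀² = 9.80 × 145 / 61.0² = 0.3819.
2θ = 22.45° or 180° − 22.45° = 157.5°, so θ = 11.23° or 78.77°.
The smaller angle is 11.23°.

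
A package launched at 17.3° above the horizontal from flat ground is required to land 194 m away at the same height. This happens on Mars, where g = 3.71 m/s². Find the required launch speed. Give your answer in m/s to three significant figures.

On level ground R = v₀² sin 2θ / g ⇒ v₀ = √(gR / sin 2θ).
v₀ = √(3.71 × 194 / sin 34.60°) = √(719.7 / 0.5678) = √1267.5 = 35.60 m/s.

35.6 m/s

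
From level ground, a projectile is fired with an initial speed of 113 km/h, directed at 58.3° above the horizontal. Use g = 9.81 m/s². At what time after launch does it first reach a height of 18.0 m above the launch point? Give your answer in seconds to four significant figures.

0.7881 s

Convert: 113 km/h = 113/3.6 = 31.39 m/s.
Resolve: vₓ = 31.39 cos 58.3° = 16.49 m/s and v_y0 = 31.39 sin 58.3° = 26.71 m/s.
Require v_y0 t − ½ g t² = 18.0, i.e. 4.905 t² − 26.71 t + 18.0 = 0.
t = [26.71 ± √(26.71² − 2·9.81·18.0)] / 9.81 = (26.71 ± 18.98) / 9.81, so t = 0.7881 s or t = 4.657 s.
The first (ascending) time is 0.7881 s.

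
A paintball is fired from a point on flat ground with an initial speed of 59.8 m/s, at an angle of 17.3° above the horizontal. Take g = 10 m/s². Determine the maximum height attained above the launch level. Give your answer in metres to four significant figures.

Components: vₓ = 59.80 cos 17.3° = 57.09 m/s, v_y0 = 59.80 sin 17.3° = 17.78 m/s.
At the apex v_y = 0, so H = v_y0²/(2g) = 17.78²/20.00 = 15.81 m.

15.81 m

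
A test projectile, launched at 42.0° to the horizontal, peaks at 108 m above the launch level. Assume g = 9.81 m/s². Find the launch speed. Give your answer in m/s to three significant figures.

At the peak v_y = 0, so v_y0 = √(2gH) = √(2 × 9.81 × 108) = 46.03 m/s.
v_y0 = v₀ sin θ ⇒ v₀ = 46.03 / sin 42.0° = 68.79 m/s.

68.8 m/s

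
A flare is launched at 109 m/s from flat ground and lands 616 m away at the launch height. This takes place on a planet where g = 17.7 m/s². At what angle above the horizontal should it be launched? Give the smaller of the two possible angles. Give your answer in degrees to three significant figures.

33.3°

R = v₀² sin 2θ / g gives sin 2θ = gR/v₀² = 17.7·616/109² = 0.9177.
2θ = 66.59° or 180° − 66.59° = 113.4°, so θ = 33.30° or 56.70°.
The smaller angle is 33.30°.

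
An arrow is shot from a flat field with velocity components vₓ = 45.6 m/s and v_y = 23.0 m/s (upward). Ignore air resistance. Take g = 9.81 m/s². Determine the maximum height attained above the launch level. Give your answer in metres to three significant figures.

27.0 m

At the apex v_y = 0, so H = v_y0²/(2g) = 23.00²/19.62 = 26.96 m.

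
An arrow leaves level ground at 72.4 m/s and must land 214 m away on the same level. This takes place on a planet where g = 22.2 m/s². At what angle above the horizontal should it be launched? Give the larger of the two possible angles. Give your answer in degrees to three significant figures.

Level-ground range R = v₀² sin(2θ)/g ⇒ sin(2θ) = gR/v₀² = 22.2 × 214 / 72.4² = 0.9063.
2θ = 65.00° or 180° − 65.00° = 115.0°, so θ = 32.50° or 57.50°.
The larger angle is 57.50°.

57.5°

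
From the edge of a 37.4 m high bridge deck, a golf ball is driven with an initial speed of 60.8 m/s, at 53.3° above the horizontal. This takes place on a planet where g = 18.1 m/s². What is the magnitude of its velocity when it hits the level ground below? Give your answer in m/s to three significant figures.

71.1 m/s

Horizontal component vₓ = 60.80 cos 53.3° = 36.34 m/s; vertical v_y0 = 60.80 sin 53.3° = 48.75 m/s.
With up positive and y = 0 at the ground: y(t) = 37.4 + (48.75) t − 9.050 t². Setting y = 0 and taking the positive root: t = [48.75 + √(48.75² + 2·18.1·37.4)] / 18.1 = (48.75 + 61.08) / 18.1 = 6.068 s.
Vertical velocity at impact: v_y = v_y0 − g t = 48.75 − 18.1 × 6.068 = −61.08 m/s.
Speed: |v| = √(vₓ² + v_y²) = √(36.34² + 61.08²) = 71.07 m/s.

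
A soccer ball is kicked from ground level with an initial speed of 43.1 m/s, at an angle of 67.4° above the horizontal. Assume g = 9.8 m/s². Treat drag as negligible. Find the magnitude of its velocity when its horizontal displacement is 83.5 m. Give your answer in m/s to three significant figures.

19.2 m/s

Components: vₓ = 43.10 cos 67.4° = 16.56 m/s, v_y0 = 43.10 sin 67.4° = 39.79 m/s.
x = vₓ t ⇒ t = 83.5/16.56 = 5.041 s.
Vertical velocity there: v_y = v_y0 − g t = 39.79 − 9.80 × 5.041 = −9.615 m/s.
Speed: √(vₓ² + v_y²) = √(16.56² + 9.615²) = 19.15 m/s.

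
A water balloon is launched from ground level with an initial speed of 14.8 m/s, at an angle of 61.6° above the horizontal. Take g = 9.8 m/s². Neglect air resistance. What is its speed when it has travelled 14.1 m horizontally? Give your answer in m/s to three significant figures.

Resolve: vₓ = 14.80 cos 61.6° = 7.039 m/s and v_y0 = 14.80 sin 61.6° = 13.02 m/s.
x = vₓ t ⇒ t = 14.1/7.039 = 2.003 s.
Vertical velocity there: v_y = v_y0 − g t = 13.02 − 9.80 × 2.003 = −6.611 m/s.
Speed: √(vₓ² + v_y²) = √(7.039² + 6.611²) = 9.657 m/s.

9.66 m/s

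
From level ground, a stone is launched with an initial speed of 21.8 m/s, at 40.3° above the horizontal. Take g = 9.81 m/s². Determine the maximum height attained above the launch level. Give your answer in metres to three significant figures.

10.1 m

vₓ = 21.80 cos 40.3° = 16.63 m/s; v_y0 = 21.80 sin 40.3° = 14.10 m/s.
Peak height H = v_y0² / (2g) = 198.81 / 19.62 = 10.13 m.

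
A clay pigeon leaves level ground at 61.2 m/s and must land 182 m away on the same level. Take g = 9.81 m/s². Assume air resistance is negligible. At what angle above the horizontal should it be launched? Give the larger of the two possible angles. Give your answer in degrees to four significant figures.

From R = (v₀²/g) sin 2θ: sin 2θ = 9.81 × 182 / 3745.4 = 0.4767.
2θ = 28.47° or 180° − 28.47° = 151.5°, so θ = 14.23° or 75.77°.
The larger angle is 75.77°.

75.77°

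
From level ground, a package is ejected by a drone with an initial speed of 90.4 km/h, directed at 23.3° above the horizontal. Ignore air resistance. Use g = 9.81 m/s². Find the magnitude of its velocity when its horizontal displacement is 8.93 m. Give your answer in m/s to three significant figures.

Convert: 90.4 km/h = 90.4/3.6 = 25.11 m/s.
vₓ = 25.11 cos 23.3° = 23.06 m/s; v_y0 = 25.11 sin 23.3° = 9.933 m/s.
x = vₓ t ⇒ t = 8.93/23.06 = 0.3872 s.
Vertical velocity there: v_y = v_y0 − g t = 9.933 − 9.81 × 0.3872 = 6.134 m/s.
Speed: √(vₓ² + v_y²) = √(23.06² + 6.134²) = 23.87 m/s.

23.9 m/s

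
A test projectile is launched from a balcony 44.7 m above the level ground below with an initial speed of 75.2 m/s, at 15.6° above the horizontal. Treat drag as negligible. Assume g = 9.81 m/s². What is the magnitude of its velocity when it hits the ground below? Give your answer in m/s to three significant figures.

Resolve: vₓ = 75.20 cos 15.6° = 72.43 m/s and v_y0 = 75.20 sin 15.6° = 20.22 m/s.
The projectile lands when y = 44.7 + (20.22) t − ½·9.81·t² = 0. Positive root: t = (20.22 + √(20.22² + 2·9.81·44.7)) / 9.81 = (20.22 + 35.86) / 9.81 = 5.717 s.
Vertical velocity at impact: v_y = v_y0 − g t = 20.22 − 9.81 × 5.717 = −35.86 m/s.
Speed: |v| = √(vₓ² + v_y²) = √(72.43² + 35.86²) = 80.82 m/s.

80.8 m/s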